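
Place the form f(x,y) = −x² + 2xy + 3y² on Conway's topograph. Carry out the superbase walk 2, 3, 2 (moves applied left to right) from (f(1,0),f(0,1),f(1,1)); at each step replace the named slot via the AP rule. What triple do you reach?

start (-1,3,4) = (f(1,0),f(0,1),f(1,1))
replace slot 2: 2·((-1)+4) − 3 = 3 → (-1,3,4)
replace slot 3: 2·((-1)+3) − 4 = 0 → (-1,3,0)
replace slot 2: 2·((-1)+0) − 3 = -5 → (-1,-5,0)

-1,-5,0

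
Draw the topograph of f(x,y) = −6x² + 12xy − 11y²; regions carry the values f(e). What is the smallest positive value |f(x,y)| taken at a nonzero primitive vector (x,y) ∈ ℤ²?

translate: b→0 (≡-12 mod 12), so (6,-12,11)→(6,0,5)
flip: (6,0,5)→(5,0,6)
reduced (well bottom): (5,0,6) with a≤c, −a<b≤a
well minimum |f| = |-5| = 5 (negative-definite)

5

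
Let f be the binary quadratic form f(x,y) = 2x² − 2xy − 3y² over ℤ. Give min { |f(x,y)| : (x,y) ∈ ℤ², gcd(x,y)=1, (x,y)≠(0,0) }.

descent: ρ → (-3,2,2)  [lands on river]
river: ρ → (2,2,-3)
river: ρ → (-3,4,1)
river: ρ → (1,4,-3)
closes: descent 1, river 4
min |a| on river = 1

1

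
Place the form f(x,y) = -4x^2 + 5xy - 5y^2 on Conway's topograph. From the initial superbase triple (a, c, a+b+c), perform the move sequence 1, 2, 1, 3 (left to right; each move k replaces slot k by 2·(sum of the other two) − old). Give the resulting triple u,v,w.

start (-4,-5,-4) = (f(1,0),f(0,1),f(1,1))
replace slot 1: 2·((-5)+(-4)) − (-4) = -14 → (-14,-5,-4)
replace slot 2: 2·((-14)+(-4)) − (-5) = -31 → (-14,-31,-4)
replace slot 1: 2·((-31)+(-4)) − (-14) = -56 → (-56,-31,-4)
replace slot 3: 2·((-56)+(-31)) − (-4) = -170 → (-56,-31,-170)

-56,-31,-170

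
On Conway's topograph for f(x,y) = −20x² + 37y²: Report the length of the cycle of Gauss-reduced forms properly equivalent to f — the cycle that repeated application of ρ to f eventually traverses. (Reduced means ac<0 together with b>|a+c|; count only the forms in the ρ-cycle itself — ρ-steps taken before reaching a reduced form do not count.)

D = 2960, ⌊√D⌋ = 54
descent: ρ → (37,0,-20)
descent: ρ → (-20,40,17)  [lands on river]
river: ρ → (17,28,-32)
river: ρ → (-32,36,13)
river: ρ → (13,42,-23)
river: ρ → (-23,50,5)
river: ρ → (5,50,-23)
river: ρ → (-23,42,13)
river: ρ → (13,36,-32)
river: ρ → (-32,28,17)
river: ρ → (17,40,-20)
ρ-cycle length = 10 (tail of 2 descent steps not counted)

10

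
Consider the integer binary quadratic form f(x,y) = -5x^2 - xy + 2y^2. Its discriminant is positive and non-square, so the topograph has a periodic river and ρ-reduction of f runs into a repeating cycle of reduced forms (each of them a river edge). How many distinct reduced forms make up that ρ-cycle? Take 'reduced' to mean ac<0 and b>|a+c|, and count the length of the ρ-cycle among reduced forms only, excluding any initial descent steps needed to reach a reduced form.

D = 41, ⌊√D⌋ = 6
descent: ρ → (2,5,-2)  [lands on river]
river: ρ → (-2,3,4)
river: ρ → (4,5,-1)
river: ρ → (-1,5,4)
river: ρ → (4,3,-2)
river: ρ → (-2,5,2)
river: ρ → (2,3,-4)
river: ρ → (-4,5,1)
river: ρ → (1,5,-4)
river: ρ → (-4,3,2)
ρ-cycle length = 10 (tail of 1 descent step not counted)

10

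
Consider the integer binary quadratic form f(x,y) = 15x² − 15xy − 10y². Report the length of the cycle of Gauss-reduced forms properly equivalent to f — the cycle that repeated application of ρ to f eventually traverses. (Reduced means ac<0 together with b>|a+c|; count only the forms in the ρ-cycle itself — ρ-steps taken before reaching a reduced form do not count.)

D = 825, ⌊√D⌋ = 28
descent: ρ → (-10,15,15)  [lands on river]
river: ρ → (15,15,-10)
river: ρ → (-10,25,5)
river: ρ → (5,25,-10)
ρ-cycle length = 4 (tail of 1 descent step not counted)

4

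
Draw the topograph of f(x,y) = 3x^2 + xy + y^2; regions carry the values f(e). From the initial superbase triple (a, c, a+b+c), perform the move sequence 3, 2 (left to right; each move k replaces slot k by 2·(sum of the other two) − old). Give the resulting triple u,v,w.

start (3,1,5) = (f(1,0),f(0,1),f(1,1))
replace slot 3: 2·(3+1) − 5 = 3 → (3,1,3)
replace slot 2: 2·(3+3) − 1 = 11 → (3,11,3)

3,11,3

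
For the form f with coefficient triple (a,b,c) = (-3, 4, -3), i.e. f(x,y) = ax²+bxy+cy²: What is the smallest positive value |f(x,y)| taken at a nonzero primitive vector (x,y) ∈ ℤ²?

translate: b→2 (≡-4 mod 6), so (3,-4,3)→(3,2,2)
flip: (3,2,2)→(2,-2,3)
translate: b→2 (≡-2 mod 4), so (2,-2,3)→(2,2,3)
reduced (well bottom): (2,2,3) with a≤c, −a<b≤a
well minimum |f| = |-2| = 2 (negative-definite)

2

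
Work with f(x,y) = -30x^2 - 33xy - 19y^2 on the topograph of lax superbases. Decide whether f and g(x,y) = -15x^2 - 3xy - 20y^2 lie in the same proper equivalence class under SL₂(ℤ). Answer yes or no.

D₁ = -1191, D₂ = -1191
f is negative-definite; reduce −f:
−f: translate: b→-27 (≡33 mod 60), so (30,33,19)→(30,-27,16)
−f: flip: (30,-27,16)→(16,27,30)
−f: translate: b→-5 (≡27 mod 32), so (16,27,30)→(16,-5,19)
−f: reduced (well bottom): (16,-5,19) with a≤c, −a<b≤a
flip sign back: reduced form of f is (-16,5,-19)
g is negative-definite; reduce −g:
−g: reduced (well bottom): (15,3,20) with a≤c, −a<b≤a
flip sign back: reduced form of g is (-15,-3,-20)
reduced forms (-16, 5, -19) vs (-15, -3, -20) ⇒ inequivalent

no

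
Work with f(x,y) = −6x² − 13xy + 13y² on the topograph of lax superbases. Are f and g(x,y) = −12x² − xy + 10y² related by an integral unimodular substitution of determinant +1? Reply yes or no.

D₁ = 481, D₂ = 481
river cycle of f (length 26): (13, 13, -6), (-6, 11, 15), (15, 19, -2), (-2, 21, 5), (5, 19, -6), (-6, 17, 8), (8, 15, -8), (-8, 17, 6), (6, 19, -5), (-5, 21, 2), … (16 more)
river cycle of g (length 30): (10, 21, -1), (-1, 21, 10), (10, 19, -3), (-3, 17, 16), (16, 15, -4), (-4, 17, 12), (12, 7, -9), (-9, 11, 10), (10, 9, -10), (-10, 11, 9), … (20 more)
cycles differ ⇒ inequivalent

no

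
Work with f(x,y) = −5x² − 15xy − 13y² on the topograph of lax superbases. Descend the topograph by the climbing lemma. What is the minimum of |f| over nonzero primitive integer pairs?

translate: b→5 (≡15 mod 10), so (5,15,13)→(5,5,3)
flip: (5,5,3)→(3,-5,5)
translate: b→1 (≡-5 mod 6), so (3,-5,5)→(3,1,3)
reduced (well bottom): (3,1,3) with a≤c, −a<b≤a
well minimum |f| = |-3| = 3 (negative-definite)

3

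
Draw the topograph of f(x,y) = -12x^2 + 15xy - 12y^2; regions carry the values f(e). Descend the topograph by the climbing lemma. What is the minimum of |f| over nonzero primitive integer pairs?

translate: b→9 (≡-15 mod 24), so (12,-15,12)→(12,9,9)
flip: (12,9,9)→(9,-9,12)
translate: b→9 (≡-9 mod 18), so (9,-9,12)→(9,9,12)
reduced (well bottom): (9,9,12) with a≤c, −a<b≤a
well minimum |f| = |-9| = 9 (negative-definite)

9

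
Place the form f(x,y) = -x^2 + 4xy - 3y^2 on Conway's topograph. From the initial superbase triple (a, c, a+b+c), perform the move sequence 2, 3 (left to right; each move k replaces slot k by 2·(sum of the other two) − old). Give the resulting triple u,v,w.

start (-1,-3,0) = (f(1,0),f(0,1),f(1,1))
replace slot 2: 2·((-1)+0) − (-3) = 1 → (-1,1,0)
replace slot 3: 2·((-1)+1) − 0 = 0 → (-1,1,0)

-1,1,0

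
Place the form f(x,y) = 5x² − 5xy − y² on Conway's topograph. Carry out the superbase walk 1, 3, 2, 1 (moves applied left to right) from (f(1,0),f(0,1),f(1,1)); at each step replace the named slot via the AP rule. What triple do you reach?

start (5,-1,-1) = (f(1,0),f(0,1),f(1,1))
replace slot 1: 2·((-1)+(-1)) − 5 = -9 → (-9,-1,-1)
replace slot 3: 2·((-9)+(-1)) − (-1) = -19 → (-9,-1,-19)
replace slot 2: 2·((-9)+(-19)) − (-1) = -55 → (-9,-55,-19)
replace slot 1: 2·((-55)+(-19)) − (-9) = -139 → (-139,-55,-19)

-139,-55,-19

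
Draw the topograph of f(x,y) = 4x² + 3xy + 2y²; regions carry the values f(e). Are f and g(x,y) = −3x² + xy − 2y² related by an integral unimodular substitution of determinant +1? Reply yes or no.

D₁ = -23, D₂ = -23
f: flip: (4,3,2)→(2,-3,4)
f: translate: b→1 (≡-3 mod 4), so (2,-3,4)→(2,1,3)
f: reduced (well bottom): (2,1,3) with a≤c, −a<b≤a
g is negative-definite; reduce −g:
−g: flip: (3,-1,2)→(2,1,3)
−g: reduced (well bottom): (2,1,3) with a≤c, −a<b≤a
flip sign back: reduced form of g is (-2,-1,-3)
reduced forms (2, 1, 3) vs (-2, -1, -3) ⇒ inequivalent

no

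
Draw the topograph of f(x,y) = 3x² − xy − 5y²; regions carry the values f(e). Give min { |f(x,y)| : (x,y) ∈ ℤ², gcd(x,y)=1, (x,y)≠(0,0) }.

descent: ρ → (-5,1,3)
descent: ρ → (3,5,-3)  [lands on river]
river: ρ → (-3,7,1)
river: ρ → (1,7,-3)
river: ρ → (-3,5,3)
river: ρ → (3,7,-1)
river: ρ → (-1,7,3)
closes: descent 2, river 6
min |a| on river = 1

1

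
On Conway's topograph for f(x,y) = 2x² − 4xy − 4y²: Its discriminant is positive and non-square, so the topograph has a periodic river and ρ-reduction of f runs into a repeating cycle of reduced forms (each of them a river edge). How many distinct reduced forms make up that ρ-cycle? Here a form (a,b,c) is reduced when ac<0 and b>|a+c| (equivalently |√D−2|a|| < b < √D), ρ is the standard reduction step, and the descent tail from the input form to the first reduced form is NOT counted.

D = 48, ⌊√D⌋ = 6
descent: ρ → (-4,4,2)  [lands on river]
river: ρ → (2,4,-4)
ρ-cycle length = 2 (tail of 1 descent step not counted)

2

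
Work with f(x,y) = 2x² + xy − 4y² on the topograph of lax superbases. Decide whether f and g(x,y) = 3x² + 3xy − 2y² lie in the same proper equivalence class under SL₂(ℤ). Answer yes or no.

D₁ = 33, D₂ = 33
river cycle of f (length 4): (2, 5, -1), (-1, 5, 2), (2, 3, -3), (-3, 3, 2)
river cycle of g (length 4): (-2, 5, 1), (1, 5, -2), (-2, 3, 3), (3, 3, -2)
cycles differ ⇒ inequivalent

no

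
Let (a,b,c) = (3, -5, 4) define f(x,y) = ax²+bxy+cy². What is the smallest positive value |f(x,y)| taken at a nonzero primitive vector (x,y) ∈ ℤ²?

translate: b→1 (≡-5 mod 6), so (3,-5,4)→(3,1,2)
flip: (3,1,2)→(2,-1,3)
reduced (well bottom): (2,-1,3) with a≤c, −a<b≤a
well minimum = a = 2

2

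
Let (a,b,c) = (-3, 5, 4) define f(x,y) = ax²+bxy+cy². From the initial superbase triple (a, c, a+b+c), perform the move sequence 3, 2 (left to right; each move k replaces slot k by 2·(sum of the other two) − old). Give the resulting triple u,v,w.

start (-3,4,6) = (f(1,0),f(0,1),f(1,1))
replace slot 3: 2·((-3)+4) − 6 = -4 → (-3,4,-4)
replace slot 2: 2·((-3)+(-4)) − 4 = -18 → (-3,-18,-4)

-3,-18,-4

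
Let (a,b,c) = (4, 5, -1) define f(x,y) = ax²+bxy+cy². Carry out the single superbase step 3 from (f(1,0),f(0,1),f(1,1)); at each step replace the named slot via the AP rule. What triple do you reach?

start (4,-1,8) = (f(1,0),f(0,1),f(1,1))
replace slot 3: 2·(4+(-1)) − 8 = -2 → (4,-1,-2)

4,-1,-2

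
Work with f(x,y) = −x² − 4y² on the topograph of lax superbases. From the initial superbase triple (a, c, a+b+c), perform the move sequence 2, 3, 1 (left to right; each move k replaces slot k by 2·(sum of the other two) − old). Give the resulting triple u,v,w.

start (-1,-4,-5) = (f(1,0),f(0,1),f(1,1))
replace slot 2: 2·((-1)+(-5)) − (-4) = -8 → (-1,-8,-5)
replace slot 3: 2·((-1)+(-8)) − (-5) = -13 → (-1,-8,-13)
replace slot 1: 2·((-8)+(-13)) − (-1) = -41 → (-41,-8,-13)

-41,-8,-13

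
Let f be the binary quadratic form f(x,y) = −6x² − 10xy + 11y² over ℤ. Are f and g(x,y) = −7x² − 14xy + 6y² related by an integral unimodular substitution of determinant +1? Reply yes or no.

D₁ = 364, D₂ = 364
river cycle of f (length 8): (11, 10, -6), (-6, 14, 7), (7, 14, -6), (-6, 10, 11), (11, 12, -5), (-5, 18, 2), (2, 18, -5), (-5, 12, 11)
river cycle of g (length 8): (6, 14, -7), (-7, 14, 6), (6, 10, -11), (-11, 12, 5), (5, 18, -2), (-2, 18, 5), (5, 12, -11), (-11, 10, 6)
cycles differ ⇒ inequivalent

no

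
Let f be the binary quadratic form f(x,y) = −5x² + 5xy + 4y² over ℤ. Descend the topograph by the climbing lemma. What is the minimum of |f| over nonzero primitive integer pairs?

river: ρ → (4,3,-6)
river: ρ → (-6,9,1)
river: ρ → (1,9,-6)
river: ρ → (-6,3,4)
river: ρ → (4,5,-5)
river: ρ → (-5,5,4)
closes: descent 0, river 6
min |a| on river = 1

1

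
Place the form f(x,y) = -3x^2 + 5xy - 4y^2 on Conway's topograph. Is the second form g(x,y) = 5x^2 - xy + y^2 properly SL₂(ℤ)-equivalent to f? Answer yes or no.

D₁ = -23, D₂ = -19
discriminants differ ⇒ not SL₂(ℤ)-equivalent

no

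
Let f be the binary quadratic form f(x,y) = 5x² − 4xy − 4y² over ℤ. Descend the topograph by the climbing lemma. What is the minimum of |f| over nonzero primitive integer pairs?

descent: ρ → (-4,4,5)  [lands on river]
river: ρ → (5,6,-3)
river: ρ → (-3,6,5)
river: ρ → (5,4,-4)
closes: descent 1, river 4
min |a| on river = 3

3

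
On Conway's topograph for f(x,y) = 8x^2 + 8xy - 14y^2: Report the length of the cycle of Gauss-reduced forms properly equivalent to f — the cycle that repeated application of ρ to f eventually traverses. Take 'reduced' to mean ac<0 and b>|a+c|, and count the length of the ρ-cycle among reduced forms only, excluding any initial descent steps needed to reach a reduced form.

D = 512, ⌊√D⌋ = 22
river: ρ → (-14,20,2)
river: ρ → (2,20,-14)
river: ρ → (-14,8,8)
river: ρ → (8,8,-14)
ρ-cycle length = 4 (tail of 0 descent steps not counted)

4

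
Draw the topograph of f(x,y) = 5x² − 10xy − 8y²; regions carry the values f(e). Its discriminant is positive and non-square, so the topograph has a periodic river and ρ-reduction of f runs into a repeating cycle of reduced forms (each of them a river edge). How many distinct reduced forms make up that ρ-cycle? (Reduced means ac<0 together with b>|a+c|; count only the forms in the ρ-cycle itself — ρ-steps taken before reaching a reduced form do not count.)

D = 260, ⌊√D⌋ = 16
descent: ρ → (-8,10,5)  [lands on river]
river: ρ → (5,10,-8)
river: ρ → (-8,6,7)
river: ρ → (7,8,-7)
river: ρ → (-7,6,8)
river: ρ → (8,10,-5)
river: ρ → (-5,10,8)
river: ρ → (8,6,-7)
river: ρ → (-7,8,7)
river: ρ → (7,6,-8)
ρ-cycle length = 10 (tail of 1 descent step not counted)

10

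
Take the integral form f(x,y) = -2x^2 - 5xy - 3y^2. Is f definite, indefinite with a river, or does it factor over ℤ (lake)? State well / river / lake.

D = b²−4ac = (-5)² − 4·(-2)·(-3) = 1
D = 1² is a perfect square ⇒ form factors over ℤ ⇒ lakes

lake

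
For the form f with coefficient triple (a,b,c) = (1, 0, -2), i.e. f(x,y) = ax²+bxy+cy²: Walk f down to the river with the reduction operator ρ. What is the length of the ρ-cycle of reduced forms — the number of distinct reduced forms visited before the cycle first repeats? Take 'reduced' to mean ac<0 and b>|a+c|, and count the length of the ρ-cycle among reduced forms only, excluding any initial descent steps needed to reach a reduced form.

D = 8, ⌊√D⌋ = 2
descent: ρ → (-2,0,1)
descent: ρ → (1,2,-1)  [lands on river]
river: ρ → (-1,2,1)
ρ-cycle length = 2 (tail of 2 descent steps not counted)

2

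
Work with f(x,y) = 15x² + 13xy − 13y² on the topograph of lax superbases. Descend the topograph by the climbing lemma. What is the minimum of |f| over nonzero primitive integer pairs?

river: ρ → (-13,13,15)
river: ρ → (15,17,-11)
river: ρ → (-11,27,5)
river: ρ → (5,23,-21)
river: ρ → (-21,19,7)
river: ρ → (7,23,-15)
river: ρ → (-15,7,15)
river: ρ → (15,23,-7)
river: ρ → (-7,19,21)
river: ρ → (21,23,-5)
river: ρ → (-5,27,11)
river: ρ → (11,17,-15)
river: ρ → (-15,13,13)
river: ρ → (13,13,-15)
river: ρ → (-15,17,11)
river: ρ → (11,27,-5)
river: ρ → (-5,23,21)
river: ρ → (21,19,-7)
river: ρ → (-7,23,15)
river: ρ → (15,7,-15)
river: ρ → (-15,23,7)
river: ρ → (7,19,-21)
river: ρ → (-21,23,5)
river: ρ → (5,27,-11)
river: ρ → (-11,17,15)
river: ρ → (15,13,-13)
closes: descent 0, river 26
min |a| on river = 5

5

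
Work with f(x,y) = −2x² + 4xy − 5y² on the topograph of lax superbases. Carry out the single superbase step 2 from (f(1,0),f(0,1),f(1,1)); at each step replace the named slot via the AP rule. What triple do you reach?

start (-2,-5,-3) = (f(1,0),f(0,1),f(1,1))
replace slot 2: 2·((-2)+(-3)) − (-5) = -5 → (-2,-5,-3)

-2,-5,-3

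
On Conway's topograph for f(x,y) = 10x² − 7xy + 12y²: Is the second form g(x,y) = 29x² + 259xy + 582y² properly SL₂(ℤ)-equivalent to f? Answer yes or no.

D₁ = -431, D₂ = -431
f: reduced (well bottom): (10,-7,12) with a≤c, −a<b≤a
g: translate: b→27 (≡259 mod 58), so (29,259,582)→(29,27,10)
g: flip: (29,27,10)→(10,-27,29)
g: translate: b→-7 (≡-27 mod 20), so (10,-27,29)→(10,-7,12)
g: reduced (well bottom): (10,-7,12) with a≤c, −a<b≤a
reduced forms (10, -7, 12) vs (10, -7, 12) ⇒ equivalent

yes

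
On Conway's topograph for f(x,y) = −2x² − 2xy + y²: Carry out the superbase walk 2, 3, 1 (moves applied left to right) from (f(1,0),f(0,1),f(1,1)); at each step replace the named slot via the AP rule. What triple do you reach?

start (-2,1,-3) = (f(1,0),f(0,1),f(1,1))
replace slot 2: 2·((-2)+(-3)) − 1 = -11 → (-2,-11,-3)
replace slot 3: 2·((-2)+(-11)) − (-3) = -23 → (-2,-11,-23)
replace slot 1: 2·((-11)+(-23)) − (-2) = -66 → (-66,-11,-23)

-66,-11,-23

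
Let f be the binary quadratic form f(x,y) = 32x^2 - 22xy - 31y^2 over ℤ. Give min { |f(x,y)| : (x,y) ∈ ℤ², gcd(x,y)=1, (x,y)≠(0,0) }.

descent: ρ → (-31,22,32)  [lands on river]
river: ρ → (32,42,-21)
river: ρ → (-21,42,32)
river: ρ → (32,22,-31)
river: ρ → (-31,40,23)
river: ρ → (23,52,-19)
river: ρ → (-19,62,8)
river: ρ → (8,66,-3)
river: ρ → (-3,66,8)
river: ρ → (8,62,-19)
river: ρ → (-19,52,23)
river: ρ → (23,40,-31)
closes: descent 1, river 12
min |a| on river = 3

3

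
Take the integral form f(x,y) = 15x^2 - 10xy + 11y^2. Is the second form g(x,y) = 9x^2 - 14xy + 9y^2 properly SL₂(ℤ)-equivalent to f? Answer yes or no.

D₁ = -560, D₂ = -128
discriminants differ ⇒ not SL₂(ℤ)-equivalent

no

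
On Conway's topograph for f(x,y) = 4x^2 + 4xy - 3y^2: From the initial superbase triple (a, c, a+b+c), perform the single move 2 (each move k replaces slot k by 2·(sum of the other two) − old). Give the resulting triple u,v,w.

start (4,-3,5) = (f(1,0),f(0,1),f(1,1))
replace slot 2: 2·(4+5) − (-3) = 21 → (4,21,5)

4,21,5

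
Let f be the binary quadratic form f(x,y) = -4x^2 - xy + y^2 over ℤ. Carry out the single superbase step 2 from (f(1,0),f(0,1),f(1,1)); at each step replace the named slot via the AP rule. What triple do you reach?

start (-4,1,-4) = (f(1,0),f(0,1),f(1,1))
replace slot 2: 2·((-4)+(-4)) − 1 = -17 → (-4,-17,-4)

-4,-17,-4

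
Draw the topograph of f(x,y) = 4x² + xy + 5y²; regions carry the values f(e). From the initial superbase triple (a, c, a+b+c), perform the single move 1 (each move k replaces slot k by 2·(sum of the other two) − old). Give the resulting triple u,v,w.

start (4,5,10) = (f(1,0),f(0,1),f(1,1))
replace slot 1: 2·(5+10) − 4 = 26 → (26,5,10)

26,5,10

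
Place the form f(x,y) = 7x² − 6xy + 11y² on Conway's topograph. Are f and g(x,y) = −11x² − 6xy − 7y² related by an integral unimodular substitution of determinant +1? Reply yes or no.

D₁ = -272, D₂ = -272
f: reduced (well bottom): (7,-6,11) with a≤c, −a<b≤a
g is negative-definite; reduce −g:
−g: flip: (11,6,7)→(7,-6,11)
−g: reduced (well bottom): (7,-6,11) with a≤c, −a<b≤a
flip sign back: reduced form of g is (-7,6,-11)
reduced forms (7, -6, 11) vs (-7, 6, -11) ⇒ inequivalent

no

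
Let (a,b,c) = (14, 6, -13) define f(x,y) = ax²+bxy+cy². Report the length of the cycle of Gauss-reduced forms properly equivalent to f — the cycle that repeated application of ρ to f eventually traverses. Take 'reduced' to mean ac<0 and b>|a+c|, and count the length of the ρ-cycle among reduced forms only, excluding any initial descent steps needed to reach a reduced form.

D = 764, ⌊√D⌋ = 27
river: ρ → (-13,20,7)
river: ρ → (7,22,-10)
river: ρ → (-10,18,11)
river: ρ → (11,26,-2)
river: ρ → (-2,26,11)
river: ρ → (11,18,-10)
river: ρ → (-10,22,7)
river: ρ → (7,20,-13)
river: ρ → (-13,6,14)
river: ρ → (14,22,-5)
river: ρ → (-5,18,22)
river: ρ → (22,26,-1)
river: ρ → (-1,26,22)
river: ρ → (22,18,-5)
river: ρ → (-5,22,14)
river: ρ → (14,6,-13)
ρ-cycle length = 16 (tail of 0 descent steps not counted)

16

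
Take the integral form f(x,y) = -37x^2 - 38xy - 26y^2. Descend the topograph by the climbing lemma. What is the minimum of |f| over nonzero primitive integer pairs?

translate: b→-36 (≡38 mod 74), so (37,38,26)→(37,-36,25)
flip: (37,-36,25)→(25,36,37)
translate: b→-14 (≡36 mod 50), so (25,36,37)→(25,-14,26)
reduced (well bottom): (25,-14,26) with a≤c, −a<b≤a
well minimum |f| = |-25| = 25 (negative-definite)

25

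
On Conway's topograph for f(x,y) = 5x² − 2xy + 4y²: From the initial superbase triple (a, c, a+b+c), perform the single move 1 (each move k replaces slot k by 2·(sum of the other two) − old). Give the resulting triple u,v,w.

start (5,4,7) = (f(1,0),f(0,1),f(1,1))
replace slot 1: 2·(4+7) − 5 = 17 → (17,4,7)

17,4,7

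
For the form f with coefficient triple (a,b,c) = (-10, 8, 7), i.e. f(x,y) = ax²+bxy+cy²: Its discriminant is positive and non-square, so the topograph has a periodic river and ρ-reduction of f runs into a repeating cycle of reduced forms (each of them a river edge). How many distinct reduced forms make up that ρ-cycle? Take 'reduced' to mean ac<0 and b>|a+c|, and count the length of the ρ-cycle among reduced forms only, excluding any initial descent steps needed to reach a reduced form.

D = 344, ⌊√D⌋ = 18
river: ρ → (7,6,-11)
river: ρ → (-11,16,2)
river: ρ → (2,16,-11)
river: ρ → (-11,6,7)
river: ρ → (7,8,-10)
river: ρ → (-10,12,5)
river: ρ → (5,18,-1)
river: ρ → (-1,18,5)
river: ρ → (5,12,-10)
river: ρ → (-10,8,7)
ρ-cycle length = 10 (tail of 0 descent steps not counted)

10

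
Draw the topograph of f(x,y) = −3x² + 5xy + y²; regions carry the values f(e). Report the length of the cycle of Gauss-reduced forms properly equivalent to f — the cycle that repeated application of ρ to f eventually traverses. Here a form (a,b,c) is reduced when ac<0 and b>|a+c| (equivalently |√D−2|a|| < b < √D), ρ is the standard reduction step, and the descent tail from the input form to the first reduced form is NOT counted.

D = 37, ⌊√D⌋ = 6
river: ρ → (1,5,-3)
river: ρ → (-3,1,3)
river: ρ → (3,5,-1)
river: ρ → (-1,5,3)
river: ρ → (3,1,-3)
river: ρ → (-3,5,1)
ρ-cycle length = 6 (tail of 0 descent steps not counted)

6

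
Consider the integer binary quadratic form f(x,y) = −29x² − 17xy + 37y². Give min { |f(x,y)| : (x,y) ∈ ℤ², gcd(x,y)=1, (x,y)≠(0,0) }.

descent: ρ → (37,17,-29)  [lands on river]
river: ρ → (-29,41,25)
river: ρ → (25,59,-11)
river: ρ → (-11,51,45)
river: ρ → (45,39,-17)
river: ρ → (-17,63,9)
river: ρ → (9,63,-17)
river: ρ → (-17,39,45)
river: ρ → (45,51,-11)
river: ρ → (-11,59,25)
river: ρ → (25,41,-29)
river: ρ → (-29,17,37)
river: ρ → (37,57,-9)
river: ρ → (-9,51,55)
river: ρ → (55,59,-5)
river: ρ → (-5,61,43)
river: ρ → (43,25,-23)
river: ρ → (-23,67,1)
river: ρ → (1,67,-23)
river: ρ → (-23,25,43)
river: ρ → (43,61,-5)
river: ρ → (-5,59,55)
river: ρ → (55,51,-9)
river: ρ → (-9,57,37)
closes: descent 1, river 24
min |a| on river = 1

1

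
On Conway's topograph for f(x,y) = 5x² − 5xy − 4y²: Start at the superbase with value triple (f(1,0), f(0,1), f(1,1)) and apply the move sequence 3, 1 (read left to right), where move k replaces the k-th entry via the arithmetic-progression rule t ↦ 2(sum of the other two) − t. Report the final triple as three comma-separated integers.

start (5,-4,-4) = (f(1,0),f(0,1),f(1,1))
replace slot 3: 2·(5+(-4)) − (-4) = 6 → (5,-4,6)
replace slot 1: 2·((-4)+6) − 5 = -1 → (-1,-4,6)

-1,-4,6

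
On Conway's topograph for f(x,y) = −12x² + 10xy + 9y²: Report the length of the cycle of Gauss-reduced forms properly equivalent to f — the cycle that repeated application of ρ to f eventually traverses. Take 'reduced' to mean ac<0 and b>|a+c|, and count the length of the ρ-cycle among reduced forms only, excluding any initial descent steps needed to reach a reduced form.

D = 532, ⌊√D⌋ = 23
river: ρ → (9,8,-13)
river: ρ → (-13,18,4)
river: ρ → (4,22,-3)
river: ρ → (-3,20,11)
river: ρ → (11,2,-12)
river: ρ → (-12,22,1)
river: ρ → (1,22,-12)
river: ρ → (-12,2,11)
river: ρ → (11,20,-3)
river: ρ → (-3,22,4)
river: ρ → (4,18,-13)
river: ρ → (-13,8,9)
river: ρ → (9,10,-12)
river: ρ → (-12,14,7)
river: ρ → (7,14,-12)
river: ρ → (-12,10,9)
ρ-cycle length = 16 (tail of 0 descent steps not counted)

16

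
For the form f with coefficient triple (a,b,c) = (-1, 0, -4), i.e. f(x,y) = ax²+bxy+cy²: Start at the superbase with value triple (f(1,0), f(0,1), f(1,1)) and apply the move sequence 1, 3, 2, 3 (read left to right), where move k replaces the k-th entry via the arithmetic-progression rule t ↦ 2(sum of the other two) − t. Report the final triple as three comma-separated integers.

start (-1,-4,-5) = (f(1,0),f(0,1),f(1,1))
replace slot 1: 2·((-4)+(-5)) − (-1) = -17 → (-17,-4,-5)
replace slot 3: 2·((-17)+(-4)) − (-5) = -37 → (-17,-4,-37)
replace slot 2: 2·((-17)+(-37)) − (-4) = -104 → (-17,-104,-37)
replace slot 3: 2·((-17)+(-104)) − (-37) = -205 → (-17,-104,-205)

-17,-104,-205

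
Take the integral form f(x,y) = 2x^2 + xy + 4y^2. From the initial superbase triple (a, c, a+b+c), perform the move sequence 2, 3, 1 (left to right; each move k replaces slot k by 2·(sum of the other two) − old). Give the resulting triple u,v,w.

start (2,4,7) = (f(1,0),f(0,1),f(1,1))
replace slot 2: 2·(2+7) − 4 = 14 → (2,14,7)
replace slot 3: 2·(2+14) − 7 = 25 → (2,14,25)
replace slot 1: 2·(14+25) − 2 = 76 → (76,14,25)

76,14,25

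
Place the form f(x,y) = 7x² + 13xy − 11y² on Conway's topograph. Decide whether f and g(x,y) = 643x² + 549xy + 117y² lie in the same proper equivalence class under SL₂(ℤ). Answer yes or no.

D₁ = 477, D₂ = 477
river cycle of f (length 8): (-11, 9, 9), (9, 9, -11), (-11, 13, 7), (7, 15, -9), (-9, 21, 1), (1, 21, -9), (-9, 15, 7), (7, 13, -11)
river cycle of g (length 8): (-9, 15, 7), (7, 13, -11), (-11, 9, 9), (9, 9, -11), (-11, 13, 7), (7, 15, -9), (-9, 21, 1), (1, 21, -9)
cycles coincide ⇒ equivalent

yes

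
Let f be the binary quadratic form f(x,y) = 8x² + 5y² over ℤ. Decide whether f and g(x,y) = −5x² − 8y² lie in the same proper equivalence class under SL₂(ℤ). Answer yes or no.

D₁ = -160, D₂ = -160
f: flip: (8,0,5)→(5,0,8)
f: reduced (well bottom): (5,0,8) with a≤c, −a<b≤a
g is negative-definite; reduce −g:
−g: reduced (well bottom): (5,0,8) with a≤c, −a<b≤a
flip sign back: reduced form of g is (-5,0,-8)
reduced forms (5, 0, 8) vs (-5, 0, -8) ⇒ inequivalent

no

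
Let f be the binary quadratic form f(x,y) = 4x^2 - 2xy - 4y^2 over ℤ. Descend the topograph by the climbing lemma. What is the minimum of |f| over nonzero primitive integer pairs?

descent: ρ → (-4,2,4)  [lands on river]
river: ρ → (4,6,-2)
river: ρ → (-2,6,4)
river: ρ → (4,2,-4)
river: ρ → (-4,6,2)
river: ρ → (2,6,-4)
closes: descent 1, river 6
min |a| on river = 2

2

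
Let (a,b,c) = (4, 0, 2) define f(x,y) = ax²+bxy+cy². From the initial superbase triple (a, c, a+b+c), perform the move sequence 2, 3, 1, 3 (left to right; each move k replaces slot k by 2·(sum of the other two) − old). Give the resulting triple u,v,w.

start (4,2,6) = (f(1,0),f(0,1),f(1,1))
replace slot 2: 2·(4+6) − 2 = 18 → (4,18,6)
replace slot 3: 2·(4+18) − 6 = 38 → (4,18,38)
replace slot 1: 2·(18+38) − 4 = 108 → (108,18,38)
replace slot 3: 2·(108+18) − 38 = 214 → (108,18,214)

108,18,214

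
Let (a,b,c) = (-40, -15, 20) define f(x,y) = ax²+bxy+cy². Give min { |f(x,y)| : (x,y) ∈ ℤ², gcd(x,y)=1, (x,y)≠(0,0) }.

descent: ρ → (20,55,-5)  [lands on river]
river: ρ → (-5,55,20)
river: ρ → (20,25,-35)
river: ρ → (-35,45,10)
river: ρ → (10,55,-10)
river: ρ → (-10,45,35)
river: ρ → (35,25,-20)
river: ρ → (-20,55,5)
river: ρ → (5,55,-20)
river: ρ → (-20,25,35)
river: ρ → (35,45,-10)
river: ρ → (-10,55,10)
river: ρ → (10,45,-35)
river: ρ → (-35,25,20)
closes: descent 1, river 14
min |a| on river = 5

5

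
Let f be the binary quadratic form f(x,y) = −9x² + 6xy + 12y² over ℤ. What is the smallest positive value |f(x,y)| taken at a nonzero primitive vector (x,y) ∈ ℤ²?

river: ρ → (12,18,-3)
river: ρ → (-3,18,12)
river: ρ → (12,6,-9)
river: ρ → (-9,12,9)
river: ρ → (9,6,-12)
river: ρ → (-12,18,3)
river: ρ → (3,18,-12)
river: ρ → (-12,6,9)
river: ρ → (9,12,-9)
river: ρ → (-9,6,12)
closes: descent 0, river 10
min |a| on river = 3

3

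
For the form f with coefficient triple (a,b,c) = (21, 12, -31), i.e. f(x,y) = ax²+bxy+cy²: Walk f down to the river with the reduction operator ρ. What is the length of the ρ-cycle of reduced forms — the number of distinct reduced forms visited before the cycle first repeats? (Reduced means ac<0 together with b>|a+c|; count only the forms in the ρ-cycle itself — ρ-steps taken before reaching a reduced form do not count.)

D = 2748, ⌊√D⌋ = 52
river: ρ → (-31,50,2)
river: ρ → (2,50,-31)
river: ρ → (-31,12,21)
river: ρ → (21,30,-22)
river: ρ → (-22,14,29)
river: ρ → (29,44,-7)
river: ρ → (-7,40,41)
river: ρ → (41,42,-6)
river: ρ → (-6,42,41)
river: ρ → (41,40,-7)
river: ρ → (-7,44,29)
river: ρ → (29,14,-22)
river: ρ → (-22,30,21)
river: ρ → (21,12,-31)
ρ-cycle length = 14 (tail of 0 descent steps not counted)

14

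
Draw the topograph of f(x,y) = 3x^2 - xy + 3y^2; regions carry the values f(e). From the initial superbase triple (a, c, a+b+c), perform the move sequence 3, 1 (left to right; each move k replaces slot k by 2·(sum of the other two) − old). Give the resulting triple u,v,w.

start (3,3,5) = (f(1,0),f(0,1),f(1,1))
replace slot 3: 2·(3+3) − 5 = 7 → (3,3,7)
replace slot 1: 2·(3+7) − 3 = 17 → (17,3,7)

17,3,7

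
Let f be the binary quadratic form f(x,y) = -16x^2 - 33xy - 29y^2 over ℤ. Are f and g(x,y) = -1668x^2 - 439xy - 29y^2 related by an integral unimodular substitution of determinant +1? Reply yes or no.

D₁ = -767, D₂ = -767
f is negative-definite; reduce −f:
−f: translate: b→1 (≡33 mod 32), so (16,33,29)→(16,1,12)
−f: flip: (16,1,12)→(12,-1,16)
−f: reduced (well bottom): (12,-1,16) with a≤c, −a<b≤a
flip sign back: reduced form of f is (-12,1,-16)
g is negative-definite; reduce −g:
−g: flip: (1668,439,29)→(29,-439,1668)
−g: translate: b→25 (≡-439 mod 58), so (29,-439,1668)→(29,25,12)
−g: flip: (29,25,12)→(12,-25,29)
−g: translate: b→-1 (≡-25 mod 24), so (12,-25,29)→(12,-1,16)
−g: reduced (well bottom): (12,-1,16) with a≤c, −a<b≤a
flip sign back: reduced form of g is (-12,1,-16)
reduced forms (-12, 1, -16) vs (-12, 1, -16) ⇒ equivalent

yes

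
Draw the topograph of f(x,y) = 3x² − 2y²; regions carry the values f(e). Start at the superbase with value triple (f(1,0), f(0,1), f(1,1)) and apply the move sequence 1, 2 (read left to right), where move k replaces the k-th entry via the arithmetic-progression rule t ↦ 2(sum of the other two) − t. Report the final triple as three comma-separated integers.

start (3,-2,1) = (f(1,0),f(0,1),f(1,1))
replace slot 1: 2·((-2)+1) − 3 = -5 → (-5,-2,1)
replace slot 2: 2·((-5)+1) − (-2) = -6 → (-5,-6,1)

-5,-6,1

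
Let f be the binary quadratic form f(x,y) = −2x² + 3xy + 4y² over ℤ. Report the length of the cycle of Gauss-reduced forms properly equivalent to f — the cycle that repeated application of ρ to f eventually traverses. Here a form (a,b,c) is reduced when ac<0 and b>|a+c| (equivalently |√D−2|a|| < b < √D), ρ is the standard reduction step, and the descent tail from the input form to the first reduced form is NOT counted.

D = 41, ⌊√D⌋ = 6
river: ρ → (4,5,-1)
river: ρ → (-1,5,4)
river: ρ → (4,3,-2)
river: ρ → (-2,5,2)
river: ρ → (2,3,-4)
river: ρ → (-4,5,1)
river: ρ → (1,5,-4)
river: ρ → (-4,3,2)
river: ρ → (2,5,-2)
river: ρ → (-2,3,4)
ρ-cycle length = 10 (tail of 0 descent steps not counted)

10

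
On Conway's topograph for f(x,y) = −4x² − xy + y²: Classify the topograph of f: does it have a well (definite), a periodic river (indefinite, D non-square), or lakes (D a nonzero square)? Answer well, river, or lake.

D = b²−4ac = (-1)² − 4·(-4)·1 = 17
D > 0 non-square ⇒ indefinite ⇒ periodic river

river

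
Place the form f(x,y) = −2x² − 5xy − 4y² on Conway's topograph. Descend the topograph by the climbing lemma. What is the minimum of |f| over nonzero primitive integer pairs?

translate: b→1 (≡5 mod 4), so (2,5,4)→(2,1,1)
flip: (2,1,1)→(1,-1,2)
translate: b→1 (≡-1 mod 2), so (1,-1,2)→(1,1,2)
reduced (well bottom): (1,1,2) with a≤c, −a<b≤a
well minimum |f| = |-1| = 1 (negative-definite)

1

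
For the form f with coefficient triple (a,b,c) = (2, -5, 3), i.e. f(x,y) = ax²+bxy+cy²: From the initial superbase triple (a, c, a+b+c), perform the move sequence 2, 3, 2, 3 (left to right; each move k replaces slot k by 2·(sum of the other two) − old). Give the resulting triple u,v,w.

start (2,3,0) = (f(1,0),f(0,1),f(1,1))
replace slot 2: 2·(2+0) − 3 = 1 → (2,1,0)
replace slot 3: 2·(2+1) − 0 = 6 → (2,1,6)
replace slot 2: 2·(2+6) − 1 = 15 → (2,15,6)
replace slot 3: 2·(2+15) − 6 = 28 → (2,15,28)

2,15,28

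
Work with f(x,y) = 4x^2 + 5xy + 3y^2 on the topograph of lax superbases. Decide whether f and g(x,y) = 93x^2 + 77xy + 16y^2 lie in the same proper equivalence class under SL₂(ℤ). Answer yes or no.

D₁ = -23, D₂ = -23
f: translate: b→-3 (≡5 mod 8), so (4,5,3)→(4,-3,2)
f: flip: (4,-3,2)→(2,3,4)
f: translate: b→-1 (≡3 mod 4), so (2,3,4)→(2,-1,3)
f: reduced (well bottom): (2,-1,3) with a≤c, −a<b≤a
g: flip: (93,77,16)→(16,-77,93)
g: translate: b→-13 (≡-77 mod 32), so (16,-77,93)→(16,-13,3)
g: flip: (16,-13,3)→(3,13,16)
g: translate: b→1 (≡13 mod 6), so (3,13,16)→(3,1,2)
g: flip: (3,1,2)→(2,-1,3)
g: reduced (well bottom): (2,-1,3) with a≤c, −a<b≤a
reduced forms (2, -1, 3) vs (2, -1, 3) ⇒ equivalent

yes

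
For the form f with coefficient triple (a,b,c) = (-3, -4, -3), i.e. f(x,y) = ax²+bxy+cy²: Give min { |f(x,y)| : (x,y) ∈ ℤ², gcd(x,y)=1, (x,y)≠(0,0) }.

translate: b→-2 (≡4 mod 6), so (3,4,3)→(3,-2,2)
flip: (3,-2,2)→(2,2,3)
reduced (well bottom): (2,2,3) with a≤c, −a<b≤a
well minimum |f| = |-2| = 2 (negative-definite)

2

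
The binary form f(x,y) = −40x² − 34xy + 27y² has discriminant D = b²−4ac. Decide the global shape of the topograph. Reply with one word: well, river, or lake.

D = b²−4ac = (-34)² − 4·(-40)·27 = 5476
D = 74² is a perfect square ⇒ form factors over ℤ ⇒ lakes

lake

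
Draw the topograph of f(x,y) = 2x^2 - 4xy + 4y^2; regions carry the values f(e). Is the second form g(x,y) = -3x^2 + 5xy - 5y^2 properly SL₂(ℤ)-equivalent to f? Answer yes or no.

D₁ = -16, D₂ = -35
discriminants differ ⇒ not SL₂(ℤ)-equivalent

no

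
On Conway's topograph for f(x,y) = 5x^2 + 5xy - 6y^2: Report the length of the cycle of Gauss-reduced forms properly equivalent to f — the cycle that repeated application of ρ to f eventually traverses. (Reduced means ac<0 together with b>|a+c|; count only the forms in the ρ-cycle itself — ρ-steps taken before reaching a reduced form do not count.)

D = 145, ⌊√D⌋ = 12
river: ρ → (-6,7,4)
river: ρ → (4,9,-4)
river: ρ → (-4,7,6)
river: ρ → (6,5,-5)
river: ρ → (-5,5,6)
river: ρ → (6,7,-4)
river: ρ → (-4,9,4)
river: ρ → (4,7,-6)
river: ρ → (-6,5,5)
river: ρ → (5,5,-6)
ρ-cycle length = 10 (tail of 0 descent steps not counted)

10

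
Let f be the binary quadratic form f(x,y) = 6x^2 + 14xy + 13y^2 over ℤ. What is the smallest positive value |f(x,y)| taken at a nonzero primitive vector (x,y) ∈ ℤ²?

translate: b→2 (≡14 mod 12), so (6,14,13)→(6,2,5)
flip: (6,2,5)→(5,-2,6)
reduced (well bottom): (5,-2,6) with a≤c, −a<b≤a
well minimum = a = 5

5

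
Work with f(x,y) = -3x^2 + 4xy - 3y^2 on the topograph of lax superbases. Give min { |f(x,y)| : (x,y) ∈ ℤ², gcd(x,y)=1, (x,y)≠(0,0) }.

translate: b→2 (≡-4 mod 6), so (3,-4,3)→(3,2,2)
flip: (3,2,2)→(2,-2,3)
translate: b→2 (≡-2 mod 4), so (2,-2,3)→(2,2,3)
reduced (well bottom): (2,2,3) with a≤c, −a<b≤a
well minimum |f| = |-2| = 2 (negative-definite)

2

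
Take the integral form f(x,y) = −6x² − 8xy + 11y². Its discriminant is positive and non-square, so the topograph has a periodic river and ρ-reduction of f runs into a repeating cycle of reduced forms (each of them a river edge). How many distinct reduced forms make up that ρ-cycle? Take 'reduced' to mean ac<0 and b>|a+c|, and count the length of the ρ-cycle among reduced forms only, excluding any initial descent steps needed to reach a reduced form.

D = 328, ⌊√D⌋ = 18
descent: ρ → (11,8,-6)  [lands on river]
river: ρ → (-6,16,3)
river: ρ → (3,14,-11)
river: ρ → (-11,8,6)
river: ρ → (6,16,-3)
river: ρ → (-3,14,11)
ρ-cycle length = 6 (tail of 1 descent step not counted)

6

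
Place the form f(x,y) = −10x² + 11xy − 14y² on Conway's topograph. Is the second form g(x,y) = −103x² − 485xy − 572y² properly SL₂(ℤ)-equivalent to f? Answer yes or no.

D₁ = -439, D₂ = -439
f is negative-definite; reduce −f:
−f: translate: b→9 (≡-11 mod 20), so (10,-11,14)→(10,9,13)
−f: reduced (well bottom): (10,9,13) with a≤c, −a<b≤a
flip sign back: reduced form of f is (-10,-9,-13)
g is negative-definite; reduce −g:
−g: translate: b→73 (≡485 mod 206), so (103,485,572)→(103,73,14)
−g: flip: (103,73,14)→(14,-73,103)
−g: translate: b→11 (≡-73 mod 28), so (14,-73,103)→(14,11,10)
−g: flip: (14,11,10)→(10,-11,14)
−g: translate: b→9 (≡-11 mod 20), so (10,-11,14)→(10,9,13)
−g: reduced (well bottom): (10,9,13) with a≤c, −a<b≤a
flip sign back: reduced form of g is (-10,-9,-13)
reduced forms (-10, -9, -13) vs (-10, -9, -13) ⇒ equivalent

yes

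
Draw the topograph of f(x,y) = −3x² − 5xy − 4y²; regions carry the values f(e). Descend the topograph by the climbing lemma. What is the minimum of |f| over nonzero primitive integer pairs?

translate: b→-1 (≡5 mod 6), so (3,5,4)→(3,-1,2)
flip: (3,-1,2)→(2,1,3)
reduced (well bottom): (2,1,3) with a≤c, −a<b≤a
well minimum |f| = |-2| = 2 (negative-definite)

2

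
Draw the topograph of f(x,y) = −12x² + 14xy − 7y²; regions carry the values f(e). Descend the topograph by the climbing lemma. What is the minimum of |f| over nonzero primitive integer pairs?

translate: b→10 (≡-14 mod 24), so (12,-14,7)→(12,10,5)
flip: (12,10,5)→(5,-10,12)
translate: b→0 (≡-10 mod 10), so (5,-10,12)→(5,0,7)
reduced (well bottom): (5,0,7) with a≤c, −a<b≤a
well minimum |f| = |-5| = 5 (negative-definite)

5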